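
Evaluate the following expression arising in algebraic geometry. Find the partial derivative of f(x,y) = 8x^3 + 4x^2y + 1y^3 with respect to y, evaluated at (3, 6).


df/dy = 4*x^2 + 3*1*y^2
At (3,6): 4*3^2 + 3*1*6^2
= 36 + 108
= 144

144


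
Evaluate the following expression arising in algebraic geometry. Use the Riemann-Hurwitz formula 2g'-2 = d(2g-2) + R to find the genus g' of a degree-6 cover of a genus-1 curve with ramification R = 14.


Riemann-Hurwitz formula: 2g' - 2 = d(2g - 2) + R
Given: d = 6, g = 1, R = 14
2g' - 2 = 6*(2*1 - 2) + 14
2g' - 2 = 6*0 + 14
2g' - 2 = 0 + 14 = 14
2g' = 16
g' = 8

8


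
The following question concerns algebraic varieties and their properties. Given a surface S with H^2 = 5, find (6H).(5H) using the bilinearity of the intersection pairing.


Using bilinearity of the intersection pairing on a surface S:
(aH).(bH) = ab * (H.H)
We have H^2 = 5.
D.E = (6H).(5H) = 6*5*5
= 30*5
= 150

150


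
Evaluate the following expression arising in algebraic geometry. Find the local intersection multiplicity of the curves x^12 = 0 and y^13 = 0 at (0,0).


The intersection multiplicity of V(x^a) and V(y^b) at the origin is:
I(O; V(x^12), V(y^13)) = dim_k(k[x,y]/(x^12, y^13))
A basis for k[x,y]/(x^12, y^13) is the set of monomials x^i * y^j
where 0 <= i < 12 and 0 <= j < 13.
The number of such monomials is 12 * 13 = 156

156


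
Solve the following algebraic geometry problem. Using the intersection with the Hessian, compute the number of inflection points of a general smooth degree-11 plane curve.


For a general smooth plane curve C of degree d, the inflection points are
the intersection of C with its Hessian curve, which has degree 3(d-2).
By Bezout, the total intersection number is d * 3(d-2) = 11 * 27 = 297.
For a general curve every flex is ordinary, so each contributes
multiplicity 1 to C·Hess(C), and the number of distinct inflection
points is 3d(d-2).
Inflection points = 3*11*(11-2) = 3*11*9 = 297

297


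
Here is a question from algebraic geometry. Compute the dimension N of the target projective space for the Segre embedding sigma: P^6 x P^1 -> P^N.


The Segre embedding maps P^m x P^n into P^N via
all products of coordinates from each factor.
N = (m+1)(n+1) - 1
N = (6+1)(1+1) - 1
N = 7*2 - 1
N = 14 - 1 = 13

13


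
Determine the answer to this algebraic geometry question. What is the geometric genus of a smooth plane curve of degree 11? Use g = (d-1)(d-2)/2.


Using the genus formula for smooth plane curves:
g = (d-1)(d-2)/2
g = (11-1)(11-2)/2
g = 10*9/2
g = 90/2 = 45

45


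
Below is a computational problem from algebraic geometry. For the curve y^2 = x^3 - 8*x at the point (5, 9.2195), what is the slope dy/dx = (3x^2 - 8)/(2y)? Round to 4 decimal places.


Using implicit differentiation of y^2 = x^3 - 8*x:
2y * dy/dx = 3x^2 - 8
dy/dx = (3x^2 - 8)/(2y)
Numerator: 3*5^2 - 8 = 67
Denominator: 2*9.2195 = 18.439
dy/dx = 67/18.439 = 3.6336

3.6336


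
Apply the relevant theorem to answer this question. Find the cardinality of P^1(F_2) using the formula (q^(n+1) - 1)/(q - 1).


P^1(F_2) has (q^(n+1) - 1)/(q - 1) points.
= 2^1 + 2^0
= 2 + 1
= 3

3


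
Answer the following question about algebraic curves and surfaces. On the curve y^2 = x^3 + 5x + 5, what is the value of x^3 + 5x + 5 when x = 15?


Compute x^3 + 5x + 5 at x = 15:
x^3 = 15^3 = 3375
5*x = 5*15 = 75
Sum: 3375 + 75 + 5 = 3455

3455


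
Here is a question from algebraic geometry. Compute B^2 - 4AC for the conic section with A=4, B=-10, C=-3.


The discriminant of a conic Ax^2 + Bxy + Cy^2 + ... = 0 is B^2 - 4AC.
B^2 = (-10)^2 = 100
4AC = 4*4*(-3) = -48
Discriminant = 100 + 48 = 148

148


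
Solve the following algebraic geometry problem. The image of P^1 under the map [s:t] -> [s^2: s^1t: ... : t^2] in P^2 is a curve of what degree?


The rational normal curve in P^2 is the image of P^1 under the 2-uple Veronese.
A general hyperplane in P^2 pulls back to a degree-2 form on P^1, which has 2 zeros,
so the curve meets a general hyperplane in 2 points. Degree = 2.

2


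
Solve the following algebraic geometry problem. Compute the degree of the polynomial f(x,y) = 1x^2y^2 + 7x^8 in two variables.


Examine each term for its total degree (sum of exponents).
  Term '1x^2y^2' has total degree 2+2 = 4.
  Term '7x^8' has total degree 8+0 = 8.
The maximum total degree among all terms is 8.

8


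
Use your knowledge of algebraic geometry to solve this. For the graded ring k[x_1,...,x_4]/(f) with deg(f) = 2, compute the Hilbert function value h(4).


For R = k[x_1,...,x_n]/(f) with f homogeneous of degree e:
The Hilbert series is (1 - t^e)/(1 - t)^n.
So h(d) = C(d+n-1, n-1) - C(d-e+n-1, n-1) for d >= e.
With n=4, e=2, d=4:
C(4+4-1, 4-1) = C(7, 3) = 35
C(4-2+4-1, 4-1) = C(5, 3) = 10
h(4) = 35 - 10 = 25

25


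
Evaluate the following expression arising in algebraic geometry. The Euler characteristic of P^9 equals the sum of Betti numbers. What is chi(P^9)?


The complex projective space P^9 has one cell in each even real dimension 0, 2, ..., 18.
The cohomology groups are H^{2k}(P^9) = Z for k = 0,...,9, and 0 otherwise.
Euler characteristic = sum of Betti numbers = 1 per even-dimensional cohomology group.
chi(P^9) = 9 + 1 = 10

10


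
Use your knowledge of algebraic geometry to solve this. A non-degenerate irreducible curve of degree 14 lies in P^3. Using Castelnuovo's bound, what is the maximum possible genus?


Castelnuovo's bound: write d - 1 = m(r-1) + epsilon with 0 <= epsilon < r-1.
d - 1 = 14 - 1 = 13
r - 1 = 3 - 1 = 2
13 = 6*2 + 1, so m = 6, epsilon = 1
pi(d, r) = m(m-1)(r-1)/2 + m*epsilon
= 6*5*2/2 + 6*1
= 60/2 + 6
= 30 + 6 = 36

36


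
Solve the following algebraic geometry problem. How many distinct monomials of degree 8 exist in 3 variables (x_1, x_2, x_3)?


The number of degree-8 monomials in 3 variables is C(d+n-1, n-1).
= C(8+3-1, 3-1) = C(10, 2)
= 45

45


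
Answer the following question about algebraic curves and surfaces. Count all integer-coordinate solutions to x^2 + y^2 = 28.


Systematically check integer values of x where x^2 <= 28.
For each valid x, check if 28 - x^2 is a perfect square.
Total integer solutions found: 0

0


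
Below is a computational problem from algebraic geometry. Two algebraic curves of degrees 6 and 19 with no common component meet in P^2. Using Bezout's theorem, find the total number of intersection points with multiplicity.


Bezout's theorem states the intersection count equals the product of degrees.
Intersection count = 6 * 19 = 114

114


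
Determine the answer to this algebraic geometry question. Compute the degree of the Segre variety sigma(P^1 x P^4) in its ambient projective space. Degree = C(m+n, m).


The degree of the Segre variety P^1 x P^4 is C(m+n, m).
= C(5, 1)
= 5

5


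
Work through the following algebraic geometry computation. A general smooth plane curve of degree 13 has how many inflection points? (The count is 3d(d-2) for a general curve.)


For a general smooth plane curve C of degree d, the inflection points are
the intersection of C with its Hessian curve, which has degree 3(d-2).
By Bezout, the total intersection number is d * 3(d-2) = 13 * 33 = 429.
For a general curve every flex is ordinary, so each contributes
multiplicity 1 to C·Hess(C), and the number of distinct inflection
points is 3d(d-2).
Inflection points = 3*13*(13-2) = 3*13*11 = 429

429


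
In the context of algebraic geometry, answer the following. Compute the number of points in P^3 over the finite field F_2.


P^3(F_2) has (q^(n+1) - 1)/(q - 1) points.
= 2^3 + 2^2 + 2^1 + 2^0
= 8 + 4 + 2 + 1
= 15

15


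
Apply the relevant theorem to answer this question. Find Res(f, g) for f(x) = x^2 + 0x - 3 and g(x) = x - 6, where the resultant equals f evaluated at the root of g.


For Res(f, x - c), we evaluate f at x = c.
f(6) = 6^2 + 0*6 - 3
= 36 + 0 - 3
= 36 - 3 = 33
Res(f, g) = 33

33


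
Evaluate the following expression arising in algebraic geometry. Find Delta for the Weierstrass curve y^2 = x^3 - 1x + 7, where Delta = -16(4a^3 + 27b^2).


Compute each component:
4a^3 = 4*(-1)^3 = 4*(-1) = -4
27b^2 = 27*7^2 = 27*49 = 1323
4a^3 + 27b^2 = -4 + 1323 = 1319
Delta = -16*1319 = -21104

-21104


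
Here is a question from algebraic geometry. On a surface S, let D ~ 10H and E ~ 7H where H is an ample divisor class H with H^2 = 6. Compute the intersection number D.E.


Using bilinearity of the intersection pairing on a surface S:
(aH).(bH) = ab * (H.H)
We have H^2 = 6.
D.E = (10H).(7H) = 10*7*6
= 70*6
= 420

420


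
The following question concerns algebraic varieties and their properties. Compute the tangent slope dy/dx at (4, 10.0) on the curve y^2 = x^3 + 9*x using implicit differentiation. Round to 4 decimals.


Using implicit differentiation of y^2 = x^3 + 9*x:
2y * dy/dx = 3x^2 + 9
dy/dx = (3x^2 + 9)/(2y)
Numerator: 3*4^2 + 9 = 57
Denominator: 2*10.0 = 20.0
dy/dx = 57/20.0 = 2.8500

2.8500


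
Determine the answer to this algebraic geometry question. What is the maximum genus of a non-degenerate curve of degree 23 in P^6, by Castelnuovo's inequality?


Castelnuovo's bound: write d - 1 = m(r-1) + epsilon with 0 <= epsilon < r-1.
d - 1 = 23 - 1 = 22
r - 1 = 6 - 1 = 5
22 = 4*5 + 2, so m = 4, epsilon = 2
pi(d, r) = m(m-1)(r-1)/2 + m*epsilon
= 4*3*5/2 + 4*2
= 60/2 + 8
= 30 + 8 = 38

38


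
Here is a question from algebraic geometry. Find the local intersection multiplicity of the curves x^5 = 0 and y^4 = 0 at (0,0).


The intersection multiplicity of V(x^a) and V(y^b) at the origin is:
I(O; V(x^5), V(y^4)) = dim_k(k[x,y]/(x^5, y^4))
A basis for k[x,y]/(x^5, y^4) is the set of monomials x^i * y^j
where 0 <= i < 5 and 0 <= j < 4.
The number of such monomials is 5 * 4 = 20

20


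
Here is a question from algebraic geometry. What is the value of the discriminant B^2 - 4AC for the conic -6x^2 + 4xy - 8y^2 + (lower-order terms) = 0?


The discriminant of a conic Ax^2 + Bxy + Cy^2 + ... = 0 is B^2 - 4AC.
B^2 = 4^2 = 16
4AC = 4*(-6)*(-8) = 192
Discriminant = 16 - 192 = -176

-176


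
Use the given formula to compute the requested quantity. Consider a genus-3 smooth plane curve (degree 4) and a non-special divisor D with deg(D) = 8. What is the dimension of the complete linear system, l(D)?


First, compute the genus of a smooth plane curve of degree 4:
g = (d-1)(d-2)/2 = (4-1)(4-2)/2 = 3
For a non-special divisor D (i.e., h^1(D) = 0), Riemann-Roch gives:
l(D) = deg(D) - g + 1
Since deg(D) = 8 >= 2g - 1 = 5, D is non-special.
l(D) = 8 - 3 + 1 = 6

6


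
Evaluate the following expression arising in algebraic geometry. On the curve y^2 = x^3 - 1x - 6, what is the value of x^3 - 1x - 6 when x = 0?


Compute x^3 - 1x - 6 at x = 0:
x^3 = 0^3 = 0
(-1)*x = (-1)*0 = 0
Sum: 0 + 0 - 6 = -6

-6


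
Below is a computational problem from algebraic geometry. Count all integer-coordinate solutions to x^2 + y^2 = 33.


Systematically check integer values of x where x^2 <= 33.
For each valid x, check if 33 - x^2 is a perfect square.
Total integer solutions found: 0

0


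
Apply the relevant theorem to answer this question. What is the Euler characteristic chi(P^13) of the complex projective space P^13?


The complex projective space P^13 has one cell in each even real dimension 0, 2, ..., 26.
The cohomology groups are H^{2k}(P^13) = Z for k = 0,...,13, and 0 otherwise.
Euler characteristic = sum of Betti numbers = 1 per even-dimensional cohomology group.
chi(P^13) = 13 + 1 = 14

14


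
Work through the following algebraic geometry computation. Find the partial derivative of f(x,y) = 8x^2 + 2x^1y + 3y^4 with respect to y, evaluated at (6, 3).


df/dy = 2*x^1 + 4*3*y^3
At (6,3): 2*6^1 + 4*3*3^3
= 12 + 324
= 336

336


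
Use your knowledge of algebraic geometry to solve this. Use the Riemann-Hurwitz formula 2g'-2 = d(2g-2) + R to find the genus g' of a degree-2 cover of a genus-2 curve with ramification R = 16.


Riemann-Hurwitz formula: 2g' - 2 = d(2g - 2) + R
Given: d = 2, g = 2, R = 16
2g' - 2 = 2*(2*2 - 2) + 16
2g' - 2 = 2*2 + 16
2g' - 2 = 4 + 16 = 20
2g' = 22
g' = 11

11


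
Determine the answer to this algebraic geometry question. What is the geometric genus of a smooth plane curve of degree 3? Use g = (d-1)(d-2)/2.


Using the genus formula for smooth plane curves:
g = (d-1)(d-2)/2
g = (3-1)(3-2)/2
g = 2*1/2
g = 2/2 = 1

1


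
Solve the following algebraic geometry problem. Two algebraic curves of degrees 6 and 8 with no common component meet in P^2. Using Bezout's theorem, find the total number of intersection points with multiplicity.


Bezout's theorem states the intersection count equals the product of degrees.
Intersection count = 6 * 8 = 48

48


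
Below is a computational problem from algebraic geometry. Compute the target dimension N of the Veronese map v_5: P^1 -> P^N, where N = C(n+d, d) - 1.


The Veronese embedding v_d: P^n -> P^N maps each point to all
degree-d monomials in n+1 homogeneous coordinates.
N = C(n+d, d) - 1
N = C(1+5, 5) - 1
N = C(6, 5) - 1
C(6, 5) = 6
N = 6 - 1 = 5

5


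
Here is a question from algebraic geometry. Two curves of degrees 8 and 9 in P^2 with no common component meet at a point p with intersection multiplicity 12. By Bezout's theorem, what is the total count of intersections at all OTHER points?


By Bezout's theorem, the total intersection number is d1 * d2.
Total = 8 * 9 = 72
Intersection multiplicity at p = 12
Remaining intersections = 72 - 12 = 60

60


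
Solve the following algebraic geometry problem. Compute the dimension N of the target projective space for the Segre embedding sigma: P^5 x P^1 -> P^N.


The Segre embedding maps P^m x P^n into P^N via
all products of coordinates from each factor.
N = (m+1)(n+1) - 1
N = (5+1)(1+1) - 1
N = 6*2 - 1
N = 12 - 1 = 11

11


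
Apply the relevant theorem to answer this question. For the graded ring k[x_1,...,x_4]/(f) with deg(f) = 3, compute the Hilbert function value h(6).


For R = k[x_1,...,x_n]/(f) with f homogeneous of degree e:
The Hilbert series is (1 - t^e)/(1 - t)^n.
So h(d) = C(d+n-1, n-1) - C(d-e+n-1, n-1) for d >= e.
With n=4, e=3, d=6:
C(6+4-1, 4-1) = C(9, 3) = 84
C(6-3+4-1, 4-1) = C(6, 3) = 20
h(6) = 84 - 20 = 64

64


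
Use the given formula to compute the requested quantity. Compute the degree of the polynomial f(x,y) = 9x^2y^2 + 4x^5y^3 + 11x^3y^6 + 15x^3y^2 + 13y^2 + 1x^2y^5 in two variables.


Examine each term for its total degree (sum of exponents).
  Term '9x^2y^2' has total degree 2+2 = 4.
  Term '4x^5y^3' has total degree 5+3 = 8.
  Term '11x^3y^6' has total degree 3+6 = 9.
  Term '15x^3y^2' has total degree 3+2 = 5.
  Term '13y^2' has total degree 0+2 = 2.
  Term '1x^2y^5' has total degree 2+5 = 7.
The maximum total degree among all terms is 9.

9


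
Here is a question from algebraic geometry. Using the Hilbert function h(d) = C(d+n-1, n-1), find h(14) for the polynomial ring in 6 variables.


The Hilbert function for the polynomial ring in 6 variables is:
h(d) = C(d+n-1, n-1)
h(14) = C(14+6-1, 6-1) = C(19, 5)
= 19! / (5! * 14!)
= 11628

11628


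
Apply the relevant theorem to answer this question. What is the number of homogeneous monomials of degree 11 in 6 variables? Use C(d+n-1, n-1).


The number of degree-11 monomials in 6 variables is C(d+n-1, n-1).
= C(11+6-1, 6-1) = C(16, 5)
= 4368

4368


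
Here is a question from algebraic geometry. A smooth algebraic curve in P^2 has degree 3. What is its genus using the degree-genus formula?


Using the genus formula for smooth plane curves:
g = (d-1)(d-2)/2
g = (3-1)(3-2)/2
g = 2*1/2
g = 2/2 = 1

1


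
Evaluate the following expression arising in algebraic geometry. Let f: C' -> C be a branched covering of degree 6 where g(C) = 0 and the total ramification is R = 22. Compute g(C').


Riemann-Hurwitz formula: 2g' - 2 = d(2g - 2) + R
Given: d = 6, g = 0, R = 22
2g' - 2 = 6*(2*0 - 2) + 22
2g' - 2 = 6*(-2) + 22
2g' - 2 = -12 + 22 = 10
2g' = 12
g' = 6

6


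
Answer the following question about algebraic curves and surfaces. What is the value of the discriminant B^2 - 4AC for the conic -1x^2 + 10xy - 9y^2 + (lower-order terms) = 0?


The discriminant of a conic Ax^2 + Bxy + Cy^2 + ... = 0 is B^2 - 4AC.
B^2 = 10^2 = 100
4AC = 4*(-1)*(-9) = 36
Discriminant = 100 - 36 = 64

64


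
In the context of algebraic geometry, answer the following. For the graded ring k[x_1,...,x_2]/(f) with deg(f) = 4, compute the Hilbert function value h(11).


For R = k[x_1,...,x_n]/(f) with f homogeneous of degree e:
The Hilbert series is (1 - t^e)/(1 - t)^n.
So h(d) = C(d+n-1, n-1) - C(d-e+n-1, n-1) for d >= e.
With n=2, e=4, d=11:
C(11+2-1, 2-1) = C(12, 1) = 12
C(11-4+2-1, 2-1) = C(8, 1) = 8
h(11) = 12 - 8 = 4

4


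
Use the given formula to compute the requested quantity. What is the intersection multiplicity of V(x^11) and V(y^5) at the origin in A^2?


The intersection multiplicity of V(x^a) and V(y^b) at the origin is:
I(O; V(x^11), V(y^5)) = dim_k(k[x,y]/(x^11, y^5))
A basis for k[x,y]/(x^11, y^5) is the set of monomials x^i * y^j
where 0 <= i < 11 and 0 <= j < 5.
The number of such monomials is 11 * 5 = 55

55


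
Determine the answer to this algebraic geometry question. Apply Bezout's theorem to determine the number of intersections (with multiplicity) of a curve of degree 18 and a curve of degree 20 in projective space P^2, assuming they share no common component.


Bezout's theorem states the intersection count equals the product of degrees.
Intersection count = 18 * 20 = 360

360


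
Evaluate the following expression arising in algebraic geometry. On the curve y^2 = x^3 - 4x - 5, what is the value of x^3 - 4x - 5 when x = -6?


Compute x^3 - 4x - 5 at x = -6:
x^3 = (-6)^3 = -216
(-4)*x = (-4)*(-6) = 24
Sum: -216 + 24 - 5 = -197

-197


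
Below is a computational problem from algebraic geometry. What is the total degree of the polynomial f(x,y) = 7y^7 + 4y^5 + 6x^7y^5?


Examine each term for its total degree (sum of exponents).
  Term '7y^7' has total degree 0+7 = 7.
  Term '4y^5' has total degree 0+5 = 5.
  Term '6x^7y^5' has total degree 7+5 = 12.
The maximum total degree among all terms is 12.

12


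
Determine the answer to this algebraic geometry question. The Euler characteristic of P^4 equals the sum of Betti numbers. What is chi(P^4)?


The complex projective space P^4 has one cell in each even real dimension 0, 2, ..., 8.
The cohomology groups are H^{2k}(P^4) = Z for k = 0,...,4, and 0 otherwise.
Euler characteristic = sum of Betti numbers = 1 per even-dimensional cohomology group.
chi(P^4) = 4 + 1 = 5

5


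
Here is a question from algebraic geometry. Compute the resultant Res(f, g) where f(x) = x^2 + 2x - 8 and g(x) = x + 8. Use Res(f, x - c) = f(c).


For Res(f, x - c), we evaluate f at x = c.
f(-8) = (-8)^2 + 2*(-8) - 8
= 64 - 16 - 8
= 48 - 8 = 40
Res(f, g) = 40

40


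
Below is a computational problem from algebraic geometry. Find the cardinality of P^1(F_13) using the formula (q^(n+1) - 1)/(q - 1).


P^1(F_13) has (q^(n+1) - 1)/(q - 1) points.
= 13^1 + 13^0
= 13 + 1
= 14

14


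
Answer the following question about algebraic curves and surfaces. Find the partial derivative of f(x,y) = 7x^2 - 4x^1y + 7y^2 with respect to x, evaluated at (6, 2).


df/dx = 2*7*x^1 + 1*(-4)*x^0*y
At (6,2): 2*7*6^1 + 1*(-4)*6^0*2
= 84 - 8
= 76

76


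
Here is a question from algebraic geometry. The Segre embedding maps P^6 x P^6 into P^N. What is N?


The Segre embedding maps P^m x P^n into P^N via
all products of coordinates from each factor.
N = (m+1)(n+1) - 1
N = (6+1)(6+1) - 1
N = 7*7 - 1
N = 49 - 1 = 48

48


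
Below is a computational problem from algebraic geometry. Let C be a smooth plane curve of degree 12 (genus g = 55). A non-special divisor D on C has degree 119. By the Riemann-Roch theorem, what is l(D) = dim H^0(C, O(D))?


First, compute the genus of a smooth plane curve of degree 12:
g = (d-1)(d-2)/2 = (12-1)(12-2)/2 = 55
For a non-special divisor D (i.e., h^1(D) = 0), Riemann-Roch gives:
l(D) = deg(D) - g + 1
Since deg(D) = 119 >= 2g - 1 = 109, D is non-special.
l(D) = 119 - 55 + 1 = 65

65


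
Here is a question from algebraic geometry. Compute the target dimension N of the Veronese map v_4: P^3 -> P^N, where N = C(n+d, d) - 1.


The Veronese embedding v_d: P^n -> P^N maps each point to all
degree-d monomials in n+1 homogeneous coordinates.
N = C(n+d, d) - 1
N = C(3+4, 4) - 1
N = C(7, 4) - 1
C(7, 4) = 35
N = 35 - 1 = 34

34


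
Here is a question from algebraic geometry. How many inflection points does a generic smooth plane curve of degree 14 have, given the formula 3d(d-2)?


For a general smooth plane curve C of degree d, the inflection points are
the intersection of C with its Hessian curve, which has degree 3(d-2).
By Bezout, the total intersection number is d * 3(d-2) = 14 * 36 = 504.
For a general curve every flex is ordinary, so each contributes
multiplicity 1 to C·Hess(C), and the number of distinct inflection
points is 3d(d-2).
Inflection points = 3*14*(14-2) = 3*14*12 = 504

504


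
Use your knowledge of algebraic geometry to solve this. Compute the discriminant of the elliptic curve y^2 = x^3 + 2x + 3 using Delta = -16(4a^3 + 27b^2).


Compute each component:
4a^3 = 4*2^3 = 4*8 = 32
27b^2 = 27*3^2 = 27*9 = 243
4a^3 + 27b^2 = 32 + 243 = 275
Delta = -16*275 = -4400

-4400


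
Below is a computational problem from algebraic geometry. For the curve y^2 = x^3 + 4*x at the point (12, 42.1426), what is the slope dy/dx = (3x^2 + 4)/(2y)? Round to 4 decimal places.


Using implicit differentiation of y^2 = x^3 + 4*x:
2y * dy/dx = 3x^2 + 4
dy/dx = (3x^2 + 4)/(2y)
Numerator: 3*12^2 + 4 = 436
Denominator: 2*42.1426 = 84.2852
dy/dx = 436/84.2852 = 5.1729

5.1729


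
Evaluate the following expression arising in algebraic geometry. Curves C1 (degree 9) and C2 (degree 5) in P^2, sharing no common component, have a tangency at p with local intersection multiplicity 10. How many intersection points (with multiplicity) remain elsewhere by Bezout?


By Bezout's theorem, the total intersection number is d1 * d2.
Total = 9 * 5 = 45
Intersection multiplicity at p = 10
Remaining intersections = 45 - 10 = 35

35


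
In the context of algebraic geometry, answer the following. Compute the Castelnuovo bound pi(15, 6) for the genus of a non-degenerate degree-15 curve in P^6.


Castelnuovo's bound: write d - 1 = m(r-1) + epsilon with 0 <= epsilon < r-1.
d - 1 = 15 - 1 = 14
r - 1 = 6 - 1 = 5
14 = 2*5 + 4, so m = 2, epsilon = 4
pi(d, r) = m(m-1)(r-1)/2 + m*epsilon
= 2*1*5/2 + 2*4
= 10/2 + 8
= 5 + 8 = 13

13


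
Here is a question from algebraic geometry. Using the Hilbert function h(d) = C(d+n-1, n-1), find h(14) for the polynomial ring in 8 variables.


The Hilbert function for the polynomial ring in 8 variables is:
h(d) = C(d+n-1, n-1)
h(14) = C(14+8-1, 8-1) = C(21, 7)
= 21! / (7! * 14!)
= 116280

116280


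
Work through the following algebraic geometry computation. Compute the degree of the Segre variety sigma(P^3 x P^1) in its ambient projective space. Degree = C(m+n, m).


The degree of the Segre variety P^3 x P^1 is C(m+n, m).
= C(4, 3)
= 4

4


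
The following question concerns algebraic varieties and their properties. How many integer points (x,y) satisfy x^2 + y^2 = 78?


Systematically check integer values of x where x^2 <= 78.
For each valid x, check if 78 - x^2 is a perfect square.
Total integer solutions found: 0

0


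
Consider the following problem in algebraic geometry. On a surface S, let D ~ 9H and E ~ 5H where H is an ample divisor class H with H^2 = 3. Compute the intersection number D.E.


Using bilinearity of the intersection pairing on a surface S:
(aH).(bH) = ab * (H.H)
We have H^2 = 3.
D.E = (9H).(5H) = 9*5*3
= 45*3
= 135

135


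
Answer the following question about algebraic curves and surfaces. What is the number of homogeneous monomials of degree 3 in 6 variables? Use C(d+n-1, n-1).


The number of degree-3 monomials in 6 variables is C(d+n-1, n-1).
= C(3+6-1, 6-1) = C(8, 5)
= 56

56


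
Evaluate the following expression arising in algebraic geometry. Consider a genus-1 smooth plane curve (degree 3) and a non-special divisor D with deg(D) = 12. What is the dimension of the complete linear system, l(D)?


First, compute the genus of a smooth plane curve of degree 3:
g = (d-1)(d-2)/2 = (3-1)(3-2)/2 = 1
For a non-special divisor D (i.e., h^1(D) = 0), Riemann-Roch gives:
l(D) = deg(D) - g + 1
Since deg(D) = 12 >= 2g - 1 = 1, D is non-special.
l(D) = 12 - 1 + 1 = 12

12


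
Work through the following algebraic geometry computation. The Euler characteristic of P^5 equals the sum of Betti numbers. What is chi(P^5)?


The complex projective space P^5 has one cell in each even real dimension 0, 2, ..., 10.
The cohomology groups are H^{2k}(P^5) = Z for k = 0,...,5, and 0 otherwise.
Euler characteristic = sum of Betti numbers = 1 per even-dimensional cohomology group.
chi(P^5) = 5 + 1 = 6

6


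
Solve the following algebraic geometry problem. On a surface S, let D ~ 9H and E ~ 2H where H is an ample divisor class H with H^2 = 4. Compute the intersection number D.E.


Using bilinearity of the intersection pairing on a surface S:
(aH).(bH) = ab * (H.H)
We have H^2 = 4.
D.E = (9H).(2H) = 9*2*4
= 18*4
= 72

72


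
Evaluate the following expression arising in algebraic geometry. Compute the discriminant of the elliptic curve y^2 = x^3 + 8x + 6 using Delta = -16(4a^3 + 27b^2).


Compute each component:
4a^3 = 4*8^3 = 4*512 = 2048
27b^2 = 27*6^2 = 27*36 = 972
4a^3 + 27b^2 = 2048 + 972 = 3020
Delta = -16*3020 = -48320

-48320


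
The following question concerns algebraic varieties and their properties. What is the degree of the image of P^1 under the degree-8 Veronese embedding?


The Veronese variety v_8(P^1) has degree d^r.
d^r = 8^1 = 8

8


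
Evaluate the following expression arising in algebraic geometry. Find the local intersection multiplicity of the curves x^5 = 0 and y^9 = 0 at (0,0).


The intersection multiplicity of V(x^a) and V(y^b) at the origin is:
I(O; V(x^5), V(y^9)) = dim_k(k[x,y]/(x^5, y^9))
A basis for k[x,y]/(x^5, y^9) is the set of monomials x^i * y^j
where 0 <= i < 5 and 0 <= j < 9.
The number of such monomials is 5 * 9 = 45

45


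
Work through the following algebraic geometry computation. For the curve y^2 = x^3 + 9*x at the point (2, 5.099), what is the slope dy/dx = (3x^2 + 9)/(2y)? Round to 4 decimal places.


Using implicit differentiation of y^2 = x^3 + 9*x:
2y * dy/dx = 3x^2 + 9
dy/dx = (3x^2 + 9)/(2y)
Numerator: 3*2^2 + 9 = 21
Denominator: 2*5.099 = 10.198
dy/dx = 21/10.198 = 2.0592

2.0592


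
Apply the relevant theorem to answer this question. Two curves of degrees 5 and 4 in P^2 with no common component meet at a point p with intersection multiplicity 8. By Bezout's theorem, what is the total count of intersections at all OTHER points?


By Bezout's theorem, the total intersection number is d1 * d2.
Total = 5 * 4 = 20
Intersection multiplicity at p = 8
Remaining intersections = 20 - 8 = 12

12


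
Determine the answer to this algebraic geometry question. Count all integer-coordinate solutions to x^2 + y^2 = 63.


Systematically check integer values of x where x^2 <= 63.
For each valid x, check if 63 - x^2 is a perfect square.
Total integer solutions found: 0

0


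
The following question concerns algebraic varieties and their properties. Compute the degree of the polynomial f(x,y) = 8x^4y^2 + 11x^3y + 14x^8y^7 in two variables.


Examine each term for its total degree (sum of exponents).
  Term '8x^4y^2' has total degree 4+2 = 6.
  Term '11x^3y' has total degree 3+1 = 4.
  Term '14x^8y^7' has total degree 8+7 = 15.
The maximum total degree among all terms is 15.

15


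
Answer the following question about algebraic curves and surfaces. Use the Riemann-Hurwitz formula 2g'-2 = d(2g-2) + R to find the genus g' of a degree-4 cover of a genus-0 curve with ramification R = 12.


Riemann-Hurwitz formula: 2g' - 2 = d(2g - 2) + R
Given: d = 4, g = 0, R = 12
2g' - 2 = 4*(2*0 - 2) + 12
2g' - 2 = 4*(-2) + 12
2g' - 2 = -8 + 12 = 4
2g' = 6
g' = 3

3


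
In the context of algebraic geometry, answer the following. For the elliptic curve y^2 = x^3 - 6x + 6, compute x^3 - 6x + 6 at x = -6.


Compute x^3 - 6x + 6 at x = -6:
x^3 = (-6)^3 = -216
(-6)*x = (-6)*(-6) = 36
Sum: -216 + 36 + 6 = -174

-174


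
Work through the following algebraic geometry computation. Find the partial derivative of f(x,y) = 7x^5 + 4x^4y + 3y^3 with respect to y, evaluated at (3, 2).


df/dy = 4*x^4 + 3*3*y^2
At (3,2): 4*3^4 + 3*3*2^2
= 324 + 36
= 360

360


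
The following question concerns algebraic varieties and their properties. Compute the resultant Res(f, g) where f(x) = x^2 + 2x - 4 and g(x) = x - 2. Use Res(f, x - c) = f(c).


For Res(f, x - c), we evaluate f at x = c.
f(2) = 2^2 + 2*2 - 4
= 4 + 4 - 4
= 8 - 4 = 4
Res(f, g) = 4

4


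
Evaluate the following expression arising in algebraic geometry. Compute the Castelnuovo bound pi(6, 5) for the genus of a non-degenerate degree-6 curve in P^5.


Castelnuovo's bound: write d - 1 = m(r-1) + epsilon with 0 <= epsilon < r-1.
d - 1 = 6 - 1 = 5
r - 1 = 5 - 1 = 4
5 = 1*4 + 1, so m = 1, epsilon = 1
pi(d, r) = m(m-1)(r-1)/2 + m*epsilon
= 1*0*4/2 + 1*1
= 0/2 + 1
= 0 + 1 = 1

1


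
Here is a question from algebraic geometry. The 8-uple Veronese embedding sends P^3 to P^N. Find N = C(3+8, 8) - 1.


The Veronese embedding v_d: P^n -> P^N maps each point to all
degree-d monomials in n+1 homogeneous coordinates.
N = C(n+d, d) - 1
N = C(3+8, 8) - 1
N = C(11, 8) - 1
C(11, 8) = 165
N = 165 - 1 = 164

164


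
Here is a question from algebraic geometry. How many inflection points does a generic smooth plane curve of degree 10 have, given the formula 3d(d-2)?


For a general smooth plane curve C of degree d, the inflection points are
the intersection of C with its Hessian curve, which has degree 3(d-2).
By Bezout, the total intersection number is d * 3(d-2) = 10 * 24 = 240.
For a general curve every flex is ordinary, so each contributes
multiplicity 1 to C·Hess(C), and the number of distinct inflection
points is 3d(d-2).
Inflection points = 3*10*(10-2) = 3*10*8 = 240

240


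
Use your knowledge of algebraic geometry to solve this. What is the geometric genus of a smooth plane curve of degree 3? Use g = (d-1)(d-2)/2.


Using the genus formula for smooth plane curves:
g = (d-1)(d-2)/2
g = (3-1)(3-2)/2
g = 2*1/2
g = 2/2 = 1

1


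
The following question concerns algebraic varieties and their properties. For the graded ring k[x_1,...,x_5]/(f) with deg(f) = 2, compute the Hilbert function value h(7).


For R = k[x_1,...,x_n]/(f) with f homogeneous of degree e:
The Hilbert series is (1 - t^e)/(1 - t)^n.
So h(d) = C(d+n-1, n-1) - C(d-e+n-1, n-1) for d >= e.
With n=5, e=2, d=7:
C(7+5-1, 5-1) = C(11, 4) = 330
C(7-2+5-1, 5-1) = C(9, 4) = 126
h(7) = 330 - 126 = 204

204


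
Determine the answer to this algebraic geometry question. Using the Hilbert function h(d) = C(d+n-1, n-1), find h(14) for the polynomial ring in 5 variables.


The Hilbert function for the polynomial ring in 5 variables is:
h(d) = C(d+n-1, n-1)
h(14) = C(14+5-1, 5-1) = C(18, 4)
= 18! / (4! * 14!)
= 3060

3060


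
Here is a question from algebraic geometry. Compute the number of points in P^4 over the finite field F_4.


P^4(F_4) has (q^(n+1) - 1)/(q - 1) points.
= 4^4 + 4^3 + 4^2 + 4^1 + 4^0
= 256 + 64 + 16 + 4 + 1
= 341

341


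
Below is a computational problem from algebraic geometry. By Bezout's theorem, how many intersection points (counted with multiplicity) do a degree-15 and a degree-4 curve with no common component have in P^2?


Bezout's theorem states the intersection count equals the product of degrees.
Intersection count = 15 * 4 = 60

60


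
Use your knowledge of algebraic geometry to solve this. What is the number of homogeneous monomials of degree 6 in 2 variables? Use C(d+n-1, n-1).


The number of degree-6 monomials in 2 variables is C(d+n-1, n-1).
= C(6+2-1, 2-1) = C(7, 1)
= 7

7


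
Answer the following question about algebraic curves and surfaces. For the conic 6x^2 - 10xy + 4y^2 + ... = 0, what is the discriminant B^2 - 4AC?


The discriminant of a conic Ax^2 + Bxy + Cy^2 + ... = 0 is B^2 - 4AC.
B^2 = (-10)^2 = 100
4AC = 4*6*4 = 96
Discriminant = 100 - 96 = 4

4


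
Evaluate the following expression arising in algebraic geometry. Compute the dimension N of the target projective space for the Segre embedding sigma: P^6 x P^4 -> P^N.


The Segre embedding maps P^m x P^n into P^N via
all products of coordinates from each factor.
N = (m+1)(n+1) - 1
N = (6+1)(4+1) - 1
N = 7*5 - 1
N = 35 - 1 = 34

34


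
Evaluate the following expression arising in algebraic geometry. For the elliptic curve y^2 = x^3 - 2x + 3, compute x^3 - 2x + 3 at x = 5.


Compute x^3 - 2x + 3 at x = 5:
x^3 = 5^3 = 125
(-2)*x = (-2)*5 = -10
Sum: 125 - 10 + 3 = 118

118


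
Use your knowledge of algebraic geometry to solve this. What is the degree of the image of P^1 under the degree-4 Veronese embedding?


The Veronese variety v_4(P^1) has degree d^r.
d^r = 4^1 = 4

4


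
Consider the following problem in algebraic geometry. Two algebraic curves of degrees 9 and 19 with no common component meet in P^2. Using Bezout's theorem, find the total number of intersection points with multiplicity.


Bezout's theorem states the intersection count equals the product of degrees.
Intersection count = 9 * 19 = 171

171


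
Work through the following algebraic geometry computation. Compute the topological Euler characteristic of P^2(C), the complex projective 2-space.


The complex projective space P^2 has one cell in each even real dimension 0, 2, ..., 4.
The cohomology groups are H^{2k}(P^2) = Z for k = 0,...,2, and 0 otherwise.
Euler characteristic = sum of Betti numbers = 1 per even-dimensional cohomology group.
chi(P^2) = 2 + 1 = 3

3


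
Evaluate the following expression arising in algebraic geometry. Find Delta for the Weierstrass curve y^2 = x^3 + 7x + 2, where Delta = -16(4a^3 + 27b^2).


Compute each component:
4a^3 = 4*7^3 = 4*343 = 1372
27b^2 = 27*2^2 = 27*4 = 108
4a^3 + 27b^2 = 1372 + 108 = 1480
Delta = -16*1480 = -23680

-23680


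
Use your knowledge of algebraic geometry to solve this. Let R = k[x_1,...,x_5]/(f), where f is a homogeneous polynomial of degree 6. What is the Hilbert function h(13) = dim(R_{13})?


For R = k[x_1,...,x_n]/(f) with f homogeneous of degree e:
The Hilbert series is (1 - t^e)/(1 - t)^n.
So h(d) = C(d+n-1, n-1) - C(d-e+n-1, n-1) for d >= e.
With n=5, e=6, d=13:
C(13+5-1, 5-1) = C(17, 4) = 2380
C(13-6+5-1, 5-1) = C(11, 4) = 330
h(13) = 2380 - 330 = 2050

2050


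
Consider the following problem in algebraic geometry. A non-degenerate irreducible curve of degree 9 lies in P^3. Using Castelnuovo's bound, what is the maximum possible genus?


Castelnuovo's bound: write d - 1 = m(r-1) + epsilon with 0 <= epsilon < r-1.
d - 1 = 9 - 1 = 8
r - 1 = 3 - 1 = 2
8 = 4*2 + 0, so m = 4, epsilon = 0
pi(d, r) = m(m-1)(r-1)/2 + m*epsilon
= 4*3*2/2 + 4*0
= 24/2 + 0
= 12 + 0 = 12

12


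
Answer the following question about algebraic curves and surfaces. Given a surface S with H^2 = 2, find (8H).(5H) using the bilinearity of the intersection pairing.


Using bilinearity of the intersection pairing on a surface S:
(aH).(bH) = ab * (H.H)
We have H^2 = 2.
D.E = (8H).(5H) = 8*5*2
= 40*2
= 80

80


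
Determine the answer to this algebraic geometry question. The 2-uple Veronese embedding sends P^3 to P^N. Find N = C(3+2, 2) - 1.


The Veronese embedding v_d: P^n -> P^N maps each point to all
degree-d monomials in n+1 homogeneous coordinates.
N = C(n+d, d) - 1
N = C(3+2, 2) - 1
N = C(5, 2) - 1
C(5, 2) = 10
N = 10 - 1 = 9

9


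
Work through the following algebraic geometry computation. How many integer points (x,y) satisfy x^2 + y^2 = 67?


Systematically check integer values of x where x^2 <= 67.
For each valid x, check if 67 - x^2 is a perfect square.
Total integer solutions found: 0

0


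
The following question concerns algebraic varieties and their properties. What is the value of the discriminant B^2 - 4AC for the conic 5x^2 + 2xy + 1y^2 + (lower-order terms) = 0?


The discriminant of a conic Ax^2 + Bxy + Cy^2 + ... = 0 is B^2 - 4AC.
B^2 = 2^2 = 4
4AC = 4*5*1 = 20
Discriminant = 4 - 20 = -16

-16


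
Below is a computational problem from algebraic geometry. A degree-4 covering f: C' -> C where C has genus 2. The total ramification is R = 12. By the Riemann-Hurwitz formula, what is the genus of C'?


Riemann-Hurwitz formula: 2g' - 2 = d(2g - 2) + R
Given: d = 4, g = 2, R = 12
2g' - 2 = 4*(2*2 - 2) + 12
2g' - 2 = 4*2 + 12
2g' - 2 = 8 + 12 = 20
2g' = 22
g' = 11

11


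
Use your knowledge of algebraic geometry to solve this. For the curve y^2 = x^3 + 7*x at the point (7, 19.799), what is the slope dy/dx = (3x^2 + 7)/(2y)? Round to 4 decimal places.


Using implicit differentiation of y^2 = x^3 + 7*x:
2y * dy/dx = 3x^2 + 7
dy/dx = (3x^2 + 7)/(2y)
Numerator: 3*7^2 + 7 = 154
Denominator: 2*19.799 = 39.598
dy/dx = 154/39.598 = 3.8891

3.8891


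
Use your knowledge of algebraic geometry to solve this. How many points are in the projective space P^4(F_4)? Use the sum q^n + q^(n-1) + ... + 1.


P^4(F_4) has (q^(n+1) - 1)/(q - 1) points.
= 4^4 + 4^3 + 4^2 + 4^1 + 4^0
= 256 + 64 + 16 + 4 + 1
= 341

341


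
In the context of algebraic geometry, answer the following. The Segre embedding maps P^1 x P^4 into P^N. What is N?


The Segre embedding maps P^m x P^n into P^N via
all products of coordinates from each factor.
N = (m+1)(n+1) - 1
N = (1+1)(4+1) - 1
N = 2*5 - 1
N = 10 - 1 = 9

9


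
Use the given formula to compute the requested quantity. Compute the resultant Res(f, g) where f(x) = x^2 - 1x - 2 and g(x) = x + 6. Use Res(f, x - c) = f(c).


For Res(f, x - c), we evaluate f at x = c.
f(-6) = (-6)^2 - 1*(-6) - 2
= 36 + 6 - 2
= 42 - 2 = 40
Res(f, g) = 40

40


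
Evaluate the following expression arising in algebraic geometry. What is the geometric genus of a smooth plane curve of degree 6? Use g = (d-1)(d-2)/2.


Using the genus formula for smooth plane curves:
g = (d-1)(d-2)/2
g = (6-1)(6-2)/2
g = 5*4/2
g = 20/2 = 10

10


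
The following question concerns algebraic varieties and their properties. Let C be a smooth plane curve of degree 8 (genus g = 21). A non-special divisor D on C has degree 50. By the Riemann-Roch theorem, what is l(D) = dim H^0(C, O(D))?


First, compute the genus of a smooth plane curve of degree 8:
g = (d-1)(d-2)/2 = (8-1)(8-2)/2 = 21
For a non-special divisor D (i.e., h^1(D) = 0), Riemann-Roch gives:
l(D) = deg(D) - g + 1
Since deg(D) = 50 >= 2g - 1 = 41, D is non-special.
l(D) = 50 - 21 + 1 = 30

30


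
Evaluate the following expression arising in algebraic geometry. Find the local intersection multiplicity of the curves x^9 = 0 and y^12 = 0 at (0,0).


The intersection multiplicity of V(x^a) and V(y^b) at the origin is:
I(O; V(x^9), V(y^12)) = dim_k(k[x,y]/(x^9, y^12))
A basis for k[x,y]/(x^9, y^12) is the set of monomials x^i * y^j
where 0 <= i < 9 and 0 <= j < 12.
The number of such monomials is 9 * 12 = 108

108


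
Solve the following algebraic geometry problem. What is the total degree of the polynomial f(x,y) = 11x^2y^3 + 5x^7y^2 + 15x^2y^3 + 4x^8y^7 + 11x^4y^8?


Examine each term for its total degree (sum of exponents).
  Term '11x^2y^3' has total degree 2+3 = 5.
  Term '5x^7y^2' has total degree 7+2 = 9.
  Term '15x^2y^3' has total degree 2+3 = 5.
  Term '4x^8y^7' has total degree 8+7 = 15.
  Term '11x^4y^8' has total degree 4+8 = 12.
The maximum total degree among all terms is 15.

15


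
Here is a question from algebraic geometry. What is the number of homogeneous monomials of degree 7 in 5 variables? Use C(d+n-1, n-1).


The number of degree-7 monomials in 5 variables is C(d+n-1, n-1).
= C(7+5-1, 5-1) = C(11, 4)
= 330

330
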